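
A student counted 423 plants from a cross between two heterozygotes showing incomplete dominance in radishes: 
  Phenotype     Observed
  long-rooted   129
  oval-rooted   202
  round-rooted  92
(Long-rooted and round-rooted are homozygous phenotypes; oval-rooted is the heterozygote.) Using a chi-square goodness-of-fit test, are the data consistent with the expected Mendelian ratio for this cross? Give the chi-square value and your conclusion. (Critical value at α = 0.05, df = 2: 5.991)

With incomplete dominance, a heterozygote × heterozygote cross gives a 1:2:1 phenotypic ratio.
Expected counts for N = 423 under a 1:2:1 ratio (total parts = 4):
  long-rooted: 423 × 1/4 = 105.75
  oval-rooted: 423 × 2/4 = 211.5
  round-rooted: 423 × 1/4 = 105.75
χ² = Σ (O − E)² / E
  long-rooted: (129 − 105.75)² / 105.75 = 5.1117
  oval-rooted: (202 − 211.5)² / 211.5 = 0.4267
  round-rooted: (92 − 105.75)² / 105.75 = 1.7878
χ² = 5.1117 + 0.4267 + 1.7878 = 7.3262 ≈ 7.326
Degrees of freedom = 3 − 1 = 2; critical value at α = 0.05 is 5.991.
Since 7.326 > 5.991, we reject the null hypothesis — the data do not fit the 1:2:1 ratio.

7.326; not consistent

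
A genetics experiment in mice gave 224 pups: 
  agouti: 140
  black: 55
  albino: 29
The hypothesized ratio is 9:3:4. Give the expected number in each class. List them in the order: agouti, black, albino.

126, 42, 56

Under the 9:3:4 hypothesis (Σ ratio = 16, N = 224):
  agouti: 224 × 9/16 = 126
  black: 224 × 3/16 = 42
  albino: 224 × 4/16 = 56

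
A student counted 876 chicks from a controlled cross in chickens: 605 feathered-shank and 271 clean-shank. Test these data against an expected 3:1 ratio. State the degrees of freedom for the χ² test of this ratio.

A goodness-of-fit test with 2 phenotype classes has df = 2 − 1 = 1.

1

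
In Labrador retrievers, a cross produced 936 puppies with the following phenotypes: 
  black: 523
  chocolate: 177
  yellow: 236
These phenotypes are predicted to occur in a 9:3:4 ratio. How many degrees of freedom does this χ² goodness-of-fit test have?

2

A goodness-of-fit test with 3 phenotype classes has df = 3 − 1 = 2.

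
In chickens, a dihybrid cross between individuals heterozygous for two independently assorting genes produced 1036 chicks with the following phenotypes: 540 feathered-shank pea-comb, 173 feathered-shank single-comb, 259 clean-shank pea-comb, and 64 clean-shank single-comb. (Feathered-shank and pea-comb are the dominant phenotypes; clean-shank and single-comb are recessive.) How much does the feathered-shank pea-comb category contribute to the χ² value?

3.136

A dihybrid F₂ with independent assortment and complete dominance at both loci gives a 9:3:3:1 phenotypic ratio.
Under the 9:3:3:1 hypothesis (Σ ratio = 16, N = 1036):
  feathered-shank pea-comb: 1036 × 9/16 = 582.75
  feathered-shank single-comb: 1036 × 3/16 = 194.25
  clean-shank pea-comb: 1036 × 3/16 = 194.25
  clean-shank single-comb: 1036 × 1/16 = 64.75
Contribution of feathered-shank pea-comb: (540 − 582.75)² / 582.75 = 3.1361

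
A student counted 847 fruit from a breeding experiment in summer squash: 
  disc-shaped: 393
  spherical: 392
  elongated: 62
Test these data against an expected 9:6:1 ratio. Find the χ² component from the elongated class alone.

1.551

Total ratio parts = 16. Expected numbers out of 847:
  disc-shaped: 847 × 9/16 = 476.4375
  spherical: 847 × 6/16 = 317.625
  elongated: 847 × 1/16 = 52.9375
Contribution of elongated: (62 − 52.9375)² / 52.9375 = 1.5514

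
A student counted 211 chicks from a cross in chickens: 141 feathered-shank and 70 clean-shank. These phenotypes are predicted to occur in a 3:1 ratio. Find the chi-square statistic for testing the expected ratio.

The 3:1 ratio has 4 parts, so with N = 211 the expected counts are:
  feathered-shank: 211 × 3/4 = 158.25
  clean-shank: 211 × 1/4 = 52.75
χ² = Σ (O − E)² / E
  feathered-shank: (141 − 158.25)² / 158.25 = 1.8803
  clean-shank: (70 − 52.75)² / 52.75 = 5.6410
χ² = 1.8803 + 5.6410 = 7.5213 ≈ 7.521

7.521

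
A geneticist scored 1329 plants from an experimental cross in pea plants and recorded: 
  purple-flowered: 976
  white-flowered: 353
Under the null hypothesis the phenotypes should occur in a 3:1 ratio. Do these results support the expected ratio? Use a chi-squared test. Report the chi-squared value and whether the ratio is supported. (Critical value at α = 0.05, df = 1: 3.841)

The 3:1 ratio has 4 parts, so with N = 1329 the expected counts are:
  purple-flowered: 1329 × 3/4 = 996.75
  white-flowered: 1329 × 1/4 = 332.25
χ² = Σ (O − E)² / E
  purple-flowered: (976 − 996.75)² / 996.75 = 0.4320
  white-flowered: (353 − 332.25)² / 332.25 = 1.2959
χ² = 0.4320 + 1.2959 = 1.7279 ≈ 1.728
Degrees of freedom = 2 − 1 = 1; critical value at α = 0.05 is 3.841.
Since 1.728 < 3.841, we fail to reject the null hypothesis — the data are consistent with the 3:1 ratio.

1.728; consistent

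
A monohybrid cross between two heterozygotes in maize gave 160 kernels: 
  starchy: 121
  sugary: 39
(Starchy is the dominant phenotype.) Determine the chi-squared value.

For a monohybrid cross between heterozygotes with complete dominance, the expected phenotypic ratio is 3:1.
Expected counts for N = 160 under a 3:1 ratio (total parts = 4):
  starchy: 160 × 3/4 = 120
  sugary: 160 × 1/4 = 40
χ² = Σ (O − E)² / E
  starchy: (121 − 120)² / 120 = 0.0083
  sugary: (39 − 40)² / 40 = 0.0250
χ² = 0.0083 + 0.0250 = 0.0333 ≈ 0.033

0.033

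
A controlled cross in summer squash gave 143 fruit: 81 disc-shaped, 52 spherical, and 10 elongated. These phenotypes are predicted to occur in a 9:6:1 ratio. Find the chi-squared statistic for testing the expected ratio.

Expected counts for N = 143 under a 9:6:1 ratio (total parts = 16):
  disc-shaped: 143 × 9/16 = 80.4375
  spherical: 143 × 6/16 = 53.625
  elongated: 143 × 1/16 = 8.9375
χ² = Σ (O − E)² / E
  disc-shaped: (81 − 80.4375)² / 80.4375 = 0.0039
  spherical: (52 − 53.625)² / 53.625 = 0.0492
  elongated: (10 − 8.9375)² / 8.9375 = 0.1263
χ² = 0.0039 + 0.0492 + 0.1263 = 0.1794 ≈ 0.179

0.179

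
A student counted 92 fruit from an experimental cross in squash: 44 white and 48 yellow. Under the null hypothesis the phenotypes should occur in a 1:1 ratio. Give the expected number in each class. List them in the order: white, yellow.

46, 46

Under the 1:1 hypothesis (Σ ratio = 2, N = 92):
  white: 92 × 1/2 = 46
  yellow: 92 × 1/2 = 46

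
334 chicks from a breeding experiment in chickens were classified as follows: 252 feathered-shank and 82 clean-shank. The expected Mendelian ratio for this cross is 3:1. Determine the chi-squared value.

The 3:1 ratio has 4 parts, so with N = 334 the expected counts are:
  feathered-shank: 334 × 3/4 = 250.5
  clean-shank: 334 × 1/4 = 83.5
χ² = Σ (O − E)² / E
  feathered-shank: (252 − 250.5)² / 250.5 = 0.0090
  clean-shank: (82 − 83.5)² / 83.5 = 0.0269
χ² = 0.0090 + 0.0269 = 0.0359 ≈ 0.036

0.036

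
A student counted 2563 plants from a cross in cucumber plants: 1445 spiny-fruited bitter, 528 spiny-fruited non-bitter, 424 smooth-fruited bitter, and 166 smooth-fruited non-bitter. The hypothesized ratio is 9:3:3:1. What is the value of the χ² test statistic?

Total ratio parts = 16. Expected numbers out of 2563:
  spiny-fruited bitter: 2563 × 9/16 = 1441.6875
  spiny-fruited non-bitter: 2563 × 3/16 = 480.5625
  smooth-fruited bitter: 2563 × 3/16 = 480.5625
  smooth-fruited non-bitter: 2563 × 1/16 = 160.1875
χ² = Σ (O − E)² / E
  spiny-fruited bitter: (1445 − 1441.6875)² / 1441.6875 = 0.0076
  spiny-fruited non-bitter: (528 − 480.5625)² / 480.5625 = 4.6827
  smooth-fruited bitter: (424 − 480.5625)² / 480.5625 = 6.6574
  smooth-fruited non-bitter: (166 − 160.1875)² / 160.1875 = 0.2109
χ² = 0.0076 + 4.6827 + 6.6574 + 0.2109 = 11.5586 ≈ 11.559

11.559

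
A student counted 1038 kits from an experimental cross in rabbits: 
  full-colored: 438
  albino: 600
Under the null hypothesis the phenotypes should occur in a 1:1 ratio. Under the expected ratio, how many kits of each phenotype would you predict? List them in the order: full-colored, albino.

Under the 1:1 hypothesis (Σ ratio = 2, N = 1038):
  full-colored: 1038 × 1/2 = 519
  albino: 1038 × 1/2 = 519

519, 519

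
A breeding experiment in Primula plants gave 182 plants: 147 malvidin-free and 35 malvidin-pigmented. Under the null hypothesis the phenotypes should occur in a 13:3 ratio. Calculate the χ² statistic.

0.028

Total ratio parts = 16. Expected numbers out of 182:
  malvidin-free: 182 × 13/16 = 147.875
  malvidin-pigmented: 182 × 3/16 = 34.125
χ² = Σ (O − E)² / E
  malvidin-free: (147 − 147.875)² / 147.875 = 0.0052
  malvidin-pigmented: (35 − 34.125)² / 34.125 = 0.0224
χ² = 0.0052 + 0.0224 = 0.0276 ≈ 0.028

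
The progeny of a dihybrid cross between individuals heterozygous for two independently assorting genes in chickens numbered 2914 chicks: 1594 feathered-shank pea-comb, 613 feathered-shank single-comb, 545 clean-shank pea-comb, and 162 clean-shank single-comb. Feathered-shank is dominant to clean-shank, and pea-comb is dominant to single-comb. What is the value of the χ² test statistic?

A dihybrid F₂ with independent assortment and complete dominance at both loci gives a 9:3:3:1 phenotypic ratio.
The 9:3:3:1 ratio has 16 parts, so with N = 2914 the expected counts are:
  feathered-shank pea-comb: 2914 × 9/16 = 1639.125
  feathered-shank single-comb: 2914 × 3/16 = 546.375
  clean-shank pea-comb: 2914 × 3/16 = 546.375
  clean-shank single-comb: 2914 × 1/16 = 182.125
χ² = Σ (O − E)² / E
  feathered-shank pea-comb: (1594 − 1639.125)² / 1639.125 = 1.2423
  feathered-shank single-comb: (613 − 546.375)² / 546.375 = 8.1243
  clean-shank pea-comb: (545 − 546.375)² / 546.375 = 0.0035
  clean-shank single-comb: (162 − 182.125)² / 182.125 = 2.2238
χ² = 1.2423 + 8.1243 + 0.0035 + 2.2238 = 11.5939 ≈ 11.594

11.594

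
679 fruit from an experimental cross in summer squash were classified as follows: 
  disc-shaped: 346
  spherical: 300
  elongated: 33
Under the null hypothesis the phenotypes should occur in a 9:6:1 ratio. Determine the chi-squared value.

Expected counts for N = 679 under a 9:6:1 ratio (total parts = 16):
  disc-shaped: 679 × 9/16 = 381.9375
  spherical: 679 × 6/16 = 254.625
  elongated: 679 × 1/16 = 42.4375
χ² = Σ (O − E)² / E
  disc-shaped: (346 − 381.9375)² / 381.9375 = 3.3815
  spherical: (300 − 254.625)² / 254.625 = 8.0860
  elongated: (33 − 42.4375)² / 42.4375 = 2.0988
χ² = 3.3815 + 8.0860 + 2.0988 = 13.5663 ≈ 13.566

13.566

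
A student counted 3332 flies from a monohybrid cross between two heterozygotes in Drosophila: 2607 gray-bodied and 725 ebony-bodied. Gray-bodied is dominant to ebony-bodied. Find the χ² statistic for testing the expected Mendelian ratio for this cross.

18.670

For a monohybrid cross between heterozygotes with complete dominance, the expected phenotypic ratio is 3:1.
Expected counts for N = 3332 under a 3:1 ratio (total parts = 4):
  gray-bodied: 3332 × 3/4 = 2499
  ebony-bodied: 3332 × 1/4 = 833
χ² = Σ (O − E)² / E
  gray-bodied: (2607 − 2499)² / 2499 = 4.6675
  ebony-bodied: (725 − 833)² / 833 = 14.0024
χ² = 4.6675 + 14.0024 = 18.6699 ≈ 18.670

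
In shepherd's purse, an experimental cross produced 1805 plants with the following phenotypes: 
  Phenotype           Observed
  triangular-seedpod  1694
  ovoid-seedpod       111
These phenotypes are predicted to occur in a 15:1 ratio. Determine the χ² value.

0.031

Under the 15:1 hypothesis (Σ ratio = 16, N = 1805):
  triangular-seedpod: 1805 × 15/16 = 1692.1875
  ovoid-seedpod: 1805 × 1/16 = 112.8125
χ² = Σ (O − E)² / E
  triangular-seedpod: (1694 − 1692.1875)² / 1692.1875 = 0.0019
  ovoid-seedpod: (111 − 112.8125)² / 112.8125 = 0.0291
χ² = 0.0019 + 0.0291 = 0.031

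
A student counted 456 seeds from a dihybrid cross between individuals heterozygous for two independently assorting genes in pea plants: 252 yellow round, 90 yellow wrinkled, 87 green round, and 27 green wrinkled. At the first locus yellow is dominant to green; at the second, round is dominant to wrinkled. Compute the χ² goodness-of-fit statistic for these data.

0.421

A dihybrid F₂ with independent assortment and complete dominance at both loci gives a 9:3:3:1 phenotypic ratio.
Total ratio parts = 16. Expected numbers out of 456:
  yellow round: 456 × 9/16 = 256.5
  yellow wrinkled: 456 × 3/16 = 85.5
  green round: 456 × 3/16 = 85.5
  green wrinkled: 456 × 1/16 = 28.5
χ² = Σ (O − E)² / E
  yellow round: (252 − 256.5)² / 256.5 = 0.0789
  yellow wrinkled: (90 − 85.5)² / 85.5 = 0.2368
  green round: (87 − 85.5)² / 85.5 = 0.0263
  green wrinkled: (27 − 28.5)² / 28.5 = 0.0789
χ² = 0.0789 + 0.2368 + 0.0263 + 0.0789 = 0.4209 ≈ 0.421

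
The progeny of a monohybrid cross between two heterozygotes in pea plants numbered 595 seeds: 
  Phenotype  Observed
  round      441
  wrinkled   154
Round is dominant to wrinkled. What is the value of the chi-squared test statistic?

For a monohybrid cross between heterozygotes with complete dominance, the expected phenotypic ratio is 3:1.
Expected counts for N = 595 under a 3:1 ratio (total parts = 4):
  round: 595 × 3/4 = 446.25
  wrinkled: 595 × 1/4 = 148.75
χ² = Σ (O − E)² / E
  round: (441 − 446.25)² / 446.25 = 0.0618
  wrinkled: (154 − 148.75)² / 148.75 = 0.1853
χ² = 0.0618 + 0.1853 = 0.2471 ≈ 0.247

0.247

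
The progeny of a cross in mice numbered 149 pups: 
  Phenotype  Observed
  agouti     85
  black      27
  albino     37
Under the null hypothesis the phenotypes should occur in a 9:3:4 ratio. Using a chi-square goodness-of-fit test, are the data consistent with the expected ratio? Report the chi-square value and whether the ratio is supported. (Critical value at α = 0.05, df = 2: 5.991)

The 9:3:4 ratio has 16 parts, so with N = 149 the expected counts are:
  agouti: 149 × 9/16 = 83.8125
  black: 149 × 3/16 = 27.9375
  albino: 149 × 4/16 = 37.25
χ² = Σ (O − E)² / E
  agouti: (85 − 83.8125)² / 83.8125 = 0.0168
  black: (27 − 27.9375)² / 27.9375 = 0.0315
  albino: (37 − 37.25)² / 37.25 = 0.0017
χ² = 0.0168 + 0.0315 + 0.0017 = 0.050
Degrees of freedom = 3 − 1 = 2; critical value at α = 0.05 is 5.991.
Since 0.050 < 5.991, we fail to reject the null hypothesis — the data are consistent with the 9:3:4 ratio.

0.050; consistent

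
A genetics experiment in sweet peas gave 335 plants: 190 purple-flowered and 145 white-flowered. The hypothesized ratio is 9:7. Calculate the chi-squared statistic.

The 9:7 ratio has 16 parts, so with N = 335 the expected counts are:
  purple-flowered: 335 × 9/16 = 188.4375
  white-flowered: 335 × 7/16 = 146.5625
χ² = Σ (O − E)² / E
  purple-flowered: (190 − 188.4375)² / 188.4375 = 0.0130
  white-flowered: (145 − 146.5625)² / 146.5625 = 0.0167
χ² = 0.0130 + 0.0167 = 0.0297 ≈ 0.030

0.030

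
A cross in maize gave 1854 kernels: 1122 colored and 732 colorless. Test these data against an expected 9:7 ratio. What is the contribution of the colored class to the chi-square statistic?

Under the 9:7 hypothesis (Σ ratio = 16, N = 1854):
  colored: 1854 × 9/16 = 1042.875
  colorless: 1854 × 7/16 = 811.125
Contribution of colored: (1122 − 1042.875)² / 1042.875 = 6.0034

6.003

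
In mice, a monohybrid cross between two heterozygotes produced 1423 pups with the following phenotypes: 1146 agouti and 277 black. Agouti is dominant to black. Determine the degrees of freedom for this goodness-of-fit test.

1

For a monohybrid cross between heterozygotes with complete dominance, the expected phenotypic ratio is 3:1.
A goodness-of-fit test with 2 phenotype classes has df = 2 − 1 = 1.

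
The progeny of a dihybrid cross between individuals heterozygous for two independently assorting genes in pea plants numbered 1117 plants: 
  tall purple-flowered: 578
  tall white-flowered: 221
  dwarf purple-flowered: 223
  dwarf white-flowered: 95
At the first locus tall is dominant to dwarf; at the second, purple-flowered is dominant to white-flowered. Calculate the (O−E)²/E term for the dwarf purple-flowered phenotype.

A dihybrid F₂ with independent assortment and complete dominance at both loci gives a 9:3:3:1 phenotypic ratio.
The 9:3:3:1 ratio has 16 parts, so with N = 1117 the expected counts are:
  tall purple-flowered: 1117 × 9/16 = 628.3125
  tall white-flowered: 1117 × 3/16 = 209.4375
  dwarf purple-flowered: 1117 × 3/16 = 209.4375
  dwarf white-flowered: 1117 × 1/16 = 69.8125
Contribution of dwarf purple-flowered: (223 − 209.4375)² / 209.4375 = 0.8783

0.878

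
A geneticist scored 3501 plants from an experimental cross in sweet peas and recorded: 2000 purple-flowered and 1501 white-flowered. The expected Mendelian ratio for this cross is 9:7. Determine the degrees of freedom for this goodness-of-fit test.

A goodness-of-fit test with 2 phenotype classes has df = 2 − 1 = 1.

1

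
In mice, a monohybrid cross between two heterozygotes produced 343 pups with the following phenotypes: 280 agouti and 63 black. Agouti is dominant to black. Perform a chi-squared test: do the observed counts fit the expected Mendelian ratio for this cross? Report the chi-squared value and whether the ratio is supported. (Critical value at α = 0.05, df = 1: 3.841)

For a monohybrid cross between heterozygotes with complete dominance, the expected phenotypic ratio is 3:1.
Total ratio parts = 4. Expected numbers out of 343:
  agouti: 343 × 3/4 = 257.25
  black: 343 × 1/4 = 85.75
χ² = Σ (O − E)² / E
  agouti: (280 − 257.25)² / 257.25 = 2.0119
  black: (63 − 85.75)² / 85.75 = 6.0357
χ² = 2.0119 + 6.0357 = 8.0476 ≈ 8.048
Degrees of freedom = 2 − 1 = 1; critical value at α = 0.05 is 3.841.
Since 8.048 > 3.841, we reject the null hypothesis — the data do not fit the 3:1 ratio.

8.048; not consistent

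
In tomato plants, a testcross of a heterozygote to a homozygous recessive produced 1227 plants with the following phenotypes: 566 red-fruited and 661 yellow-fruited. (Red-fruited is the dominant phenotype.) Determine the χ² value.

A testcross of a heterozygote (Aa × aa) gives a 1:1 phenotypic ratio.
The 1:1 ratio has 2 parts, so with N = 1227 the expected counts are:
  red-fruited: 1227 × 1/2 = 613.5
  yellow-fruited: 1227 × 1/2 = 613.5
χ² = Σ (O − E)² / E
  red-fruited: (566 − 613.5)² / 613.5 = 3.6777
  yellow-fruited: (661 − 613.5)² / 613.5 = 3.6777
χ² = 3.6777 + 3.6777 = 7.3554 ≈ 7.355

7.355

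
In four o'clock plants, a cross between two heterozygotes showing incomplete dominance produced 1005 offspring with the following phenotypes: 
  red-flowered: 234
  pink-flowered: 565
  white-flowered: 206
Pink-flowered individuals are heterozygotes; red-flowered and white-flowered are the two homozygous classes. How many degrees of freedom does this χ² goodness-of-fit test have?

2

With incomplete dominance, a heterozygote × heterozygote cross gives a 1:2:1 phenotypic ratio.
A goodness-of-fit test with 3 phenotype classes has df = 3 − 1 = 2.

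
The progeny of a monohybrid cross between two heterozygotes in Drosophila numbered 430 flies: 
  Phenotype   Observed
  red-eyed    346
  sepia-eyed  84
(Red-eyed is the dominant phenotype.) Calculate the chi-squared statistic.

For a monohybrid cross between heterozygotes with complete dominance, the expected phenotypic ratio is 3:1.
Under the 3:1 hypothesis (Σ ratio = 4, N = 430):
  red-eyed: 430 × 3/4 = 322.5
  sepia-eyed: 430 × 1/4 = 107.5
χ² = Σ (O − E)² / E
  red-eyed: (346 − 322.5)² / 322.5 = 1.7124
  sepia-eyed: (84 − 107.5)² / 107.5 = 5.1372
χ² = 1.7124 + 5.1372 = 6.8496 ≈ 6.850

6.850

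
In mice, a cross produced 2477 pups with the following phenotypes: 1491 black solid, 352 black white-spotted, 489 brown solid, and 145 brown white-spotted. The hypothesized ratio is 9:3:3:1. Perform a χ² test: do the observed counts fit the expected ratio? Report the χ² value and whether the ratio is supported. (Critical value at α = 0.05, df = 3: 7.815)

Total ratio parts = 16. Expected numbers out of 2477:
  black solid: 2477 × 9/16 = 1393.3125
  black white-spotted: 2477 × 3/16 = 464.4375
  brown solid: 2477 × 3/16 = 464.4375
  brown white-spotted: 2477 × 1/16 = 154.8125
χ² = Σ (O − E)² / E
  black solid: (1491 − 1393.3125)² / 1393.3125 = 6.8490
  black white-spotted: (352 − 464.4375)² / 464.4375 = 27.2204
  brown solid: (489 − 464.4375)² / 464.4375 = 1.2990
  brown white-spotted: (145 − 154.8125)² / 154.8125 = 0.6219
χ² = 6.8490 + 27.2204 + 1.2990 + 0.6219 = 35.9903 ≈ 35.990
Degrees of freedom = 4 − 1 = 3; critical value at α = 0.05 is 7.815.
Since 35.990 > 7.815, we reject the null hypothesis — the data do not fit the 9:3:3:1 ratio.

35.990; not consistent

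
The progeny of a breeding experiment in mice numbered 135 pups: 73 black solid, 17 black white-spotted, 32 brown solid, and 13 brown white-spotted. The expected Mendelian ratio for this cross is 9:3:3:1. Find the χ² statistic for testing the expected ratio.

7.077

The 9:3:3:1 ratio has 16 parts, so with N = 135 the expected counts are:
  black solid: 135 × 9/16 = 75.9375
  black white-spotted: 135 × 3/16 = 25.3125
  brown solid: 135 × 3/16 = 25.3125
  brown white-spotted: 135 × 1/16 = 8.4375
χ² = Σ (O − E)² / E
  black solid: (73 − 75.9375)² / 75.9375 = 0.1136
  black white-spotted: (17 − 25.3125)² / 25.3125 = 2.7298
  brown solid: (32 − 25.3125)² / 25.3125 = 1.7668
  brown white-spotted: (13 − 8.4375)² / 8.4375 = 2.4671
χ² = 0.1136 + 2.7298 + 1.7668 + 2.4671 = 7.0773 ≈ 7.077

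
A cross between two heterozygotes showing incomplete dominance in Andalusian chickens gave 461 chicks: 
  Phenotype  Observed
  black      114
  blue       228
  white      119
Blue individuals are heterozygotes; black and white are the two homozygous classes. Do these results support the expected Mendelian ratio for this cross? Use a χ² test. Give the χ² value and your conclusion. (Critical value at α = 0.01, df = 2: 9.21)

With incomplete dominance, a heterozygote × heterozygote cross gives a 1:2:1 phenotypic ratio.
Under the 1:2:1 hypothesis (Σ ratio = 4, N = 461):
  black: 461 × 1/4 = 115.25
  blue: 461 × 2/4 = 230.5
  white: 461 × 1/4 = 115.25
χ² = Σ (O − E)² / E
  black: (114 − 115.25)² / 115.25 = 0.0136
  blue: (228 − 230.5)² / 230.5 = 0.0271
  white: (119 − 115.25)² / 115.25 = 0.1220
χ² = 0.0136 + 0.0271 + 0.1220 = 0.1627 ≈ 0.163
Degrees of freedom = 3 − 1 = 2; critical value at α = 0.01 is 9.21.
Since 0.163 < 9.21, we fail to reject the null hypothesis — the data are consistent with the 1:2:1 ratio.

0.163; consistent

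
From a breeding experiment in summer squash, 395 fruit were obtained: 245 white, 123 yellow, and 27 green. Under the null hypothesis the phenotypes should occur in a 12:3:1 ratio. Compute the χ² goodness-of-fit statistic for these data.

Expected counts for N = 395 under a 12:3:1 ratio (total parts = 16):
  white: 395 × 12/16 = 296.25
  yellow: 395 × 3/16 = 74.0625
  green: 395 × 1/16 = 24.6875
χ² = Σ (O − E)² / E
  white: (245 − 296.25)² / 296.25 = 8.8660
  yellow: (123 − 74.0625)² / 74.0625 = 32.3359
  green: (27 − 24.6875)² / 24.6875 = 0.2166
χ² = 8.8660 + 32.3359 + 0.2166 = 41.4185 ≈ 41.419

41.419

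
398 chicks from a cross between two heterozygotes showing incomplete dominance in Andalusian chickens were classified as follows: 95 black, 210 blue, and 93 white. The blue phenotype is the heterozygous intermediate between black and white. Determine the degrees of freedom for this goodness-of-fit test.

With incomplete dominance, a heterozygote × heterozygote cross gives a 1:2:1 phenotypic ratio.
A goodness-of-fit test with 3 phenotype classes has df = 3 − 1 = 2.

2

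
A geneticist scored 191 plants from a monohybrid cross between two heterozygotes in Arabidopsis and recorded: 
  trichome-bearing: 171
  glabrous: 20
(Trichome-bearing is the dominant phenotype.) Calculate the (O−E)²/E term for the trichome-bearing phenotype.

5.376

For a monohybrid cross between heterozygotes with complete dominance, the expected phenotypic ratio is 3:1.
The 3:1 ratio has 4 parts, so with N = 191 the expected counts are:
  trichome-bearing: 191 × 3/4 = 143.25
  glabrous: 191 × 1/4 = 47.75
Contribution of trichome-bearing: (171 − 143.25)² / 143.25 = 5.3757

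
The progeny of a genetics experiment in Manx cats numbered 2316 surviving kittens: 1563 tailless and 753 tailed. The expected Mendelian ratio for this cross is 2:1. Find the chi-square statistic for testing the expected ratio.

The 2:1 ratio has 3 parts, so with N = 2316 the expected counts are:
  tailless: 2316 × 2/3 = 1544
  tailed: 2316 × 1/3 = 772
χ² = Σ (O − E)² / E
  tailless: (1563 − 1544)² / 1544 = 0.2338
  tailed: (753 − 772)² / 772 = 0.4676
χ² = 0.2338 + 0.4676 = 0.7014 ≈ 0.701

0.701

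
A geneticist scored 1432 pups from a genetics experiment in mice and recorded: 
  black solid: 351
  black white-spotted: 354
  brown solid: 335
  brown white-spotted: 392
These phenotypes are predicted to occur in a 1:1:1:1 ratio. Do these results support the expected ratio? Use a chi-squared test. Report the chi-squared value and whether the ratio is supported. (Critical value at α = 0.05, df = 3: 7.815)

Expected counts for N = 1432 under a 1:1:1:1 ratio (total parts = 4):
  black solid: 1432 × 1/4 = 358
  black white-spotted: 1432 × 1/4 = 358
  brown solid: 1432 × 1/4 = 358
  brown white-spotted: 1432 × 1/4 = 358
χ² = Σ (O − E)² / E
  black solid: (351 − 358)² / 358 = 0.1369
  black white-spotted: (354 − 358)² / 358 = 0.0447
  brown solid: (335 − 358)² / 358 = 1.4777
  brown white-spotted: (392 − 358)² / 358 = 3.2291
χ² = 0.1369 + 0.0447 + 1.4777 + 3.2291 = 4.8884 ≈ 4.888
Degrees of freedom = 4 − 1 = 3; critical value at α = 0.05 is 7.815.
Since 4.888 < 7.815, we fail to reject the null hypothesis — the data are consistent with the 1:1:1:1 ratio.

4.888; consistent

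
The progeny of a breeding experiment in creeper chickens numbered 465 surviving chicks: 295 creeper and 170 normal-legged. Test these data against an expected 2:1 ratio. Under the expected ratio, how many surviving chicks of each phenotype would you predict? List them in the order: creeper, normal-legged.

310, 155

Total ratio parts = 3. Expected numbers out of 465:
  creeper: 465 × 2/3 = 310
  normal-legged: 465 × 1/3 = 155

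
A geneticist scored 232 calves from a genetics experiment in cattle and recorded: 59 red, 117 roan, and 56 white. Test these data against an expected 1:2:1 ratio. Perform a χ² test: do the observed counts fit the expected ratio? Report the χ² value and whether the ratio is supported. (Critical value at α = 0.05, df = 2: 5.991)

Expected counts for N = 232 under a 1:2:1 ratio (total parts = 4):
  red: 232 × 1/4 = 58
  roan: 232 × 2/4 = 116
  white: 232 × 1/4 = 58
χ² = Σ (O − E)² / E
  red: (59 − 58)² / 58 = 0.0172
  roan: (117 − 116)² / 116 = 0.0086
  white: (56 − 58)² / 58 = 0.0690
χ² = 0.0172 + 0.0086 + 0.0690 = 0.0948 ≈ 0.095
Degrees of freedom = 3 − 1 = 2; critical value at α = 0.05 is 5.991.
Since 0.095 < 5.991, we fail to reject the null hypothesis — the data are consistent with the 1:2:1 ratio.

0.095; consistent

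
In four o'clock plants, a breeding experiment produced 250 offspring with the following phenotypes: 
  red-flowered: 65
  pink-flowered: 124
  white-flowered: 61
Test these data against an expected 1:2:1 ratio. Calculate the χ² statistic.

0.144

Expected counts for N = 250 under a 1:2:1 ratio (total parts = 4):
  red-flowered: 250 × 1/4 = 62.5
  pink-flowered: 250 × 2/4 = 125
  white-flowered: 250 × 1/4 = 62.5
χ² = Σ (O − E)² / E
  red-flowered: (65 − 62.5)² / 62.5 = 0.1000
  pink-flowered: (124 − 125)² / 125 = 0.0080
  white-flowered: (61 − 62.5)² / 62.5 = 0.0360
χ² = 0.1000 + 0.0080 + 0.0360 = 0.144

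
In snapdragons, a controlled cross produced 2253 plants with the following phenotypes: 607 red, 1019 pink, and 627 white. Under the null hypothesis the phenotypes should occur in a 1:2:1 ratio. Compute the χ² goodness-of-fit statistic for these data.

Total ratio parts = 4. Expected numbers out of 2253:
  red: 2253 × 1/4 = 563.25
  pink: 2253 × 2/4 = 1126.5
  white: 2253 × 1/4 = 563.25
χ² = Σ (O − E)² / E
  red: (607 − 563.25)² / 563.25 = 3.3982
  pink: (1019 − 1126.5)² / 1126.5 = 10.2585
  white: (627 − 563.25)² / 563.25 = 7.2154
χ² = 3.3982 + 10.2585 + 7.2154 = 20.8721 ≈ 20.872

20.872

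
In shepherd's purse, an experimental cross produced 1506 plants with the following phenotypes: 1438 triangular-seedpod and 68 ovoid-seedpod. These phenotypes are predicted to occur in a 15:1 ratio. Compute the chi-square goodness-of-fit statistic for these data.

7.735

The 15:1 ratio has 16 parts, so with N = 1506 the expected counts are:
  triangular-seedpod: 1506 × 15/16 = 1411.875
  ovoid-seedpod: 1506 × 1/16 = 94.125
χ² = Σ (O − E)² / E
  triangular-seedpod: (1438 − 1411.875)² / 1411.875 = 0.4834
  ovoid-seedpod: (68 − 94.125)² / 94.125 = 7.2512
χ² = 0.4834 + 7.2512 = 7.7346 ≈ 7.735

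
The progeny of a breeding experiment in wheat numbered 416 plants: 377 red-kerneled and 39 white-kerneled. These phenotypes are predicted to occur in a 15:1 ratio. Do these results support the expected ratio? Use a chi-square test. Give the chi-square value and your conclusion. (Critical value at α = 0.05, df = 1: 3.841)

The 15:1 ratio has 16 parts, so with N = 416 the expected counts are:
  red-kerneled: 416 × 15/16 = 390
  white-kerneled: 416 × 1/16 = 26
χ² = Σ (O − E)² / E
  red-kerneled: (377 − 390)² / 390 = 0.4333
  white-kerneled: (39 − 26)² / 26 = 6.5000
χ² = 0.4333 + 6.5000 = 6.9333 ≈ 6.933
Degrees of freedom = 2 − 1 = 1; critical value at α = 0.05 is 3.841.
Since 6.933 > 3.841, we reject the null hypothesis — the data do not fit the 15:1 ratio.

6.933; not consistent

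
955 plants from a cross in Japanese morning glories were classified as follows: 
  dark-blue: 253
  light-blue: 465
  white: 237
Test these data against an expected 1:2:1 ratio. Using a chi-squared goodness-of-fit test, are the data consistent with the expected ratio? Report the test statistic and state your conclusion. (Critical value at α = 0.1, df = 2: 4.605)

1.191; consistent

Under the 1:2:1 hypothesis (Σ ratio = 4, N = 955):
  dark-blue: 955 × 1/4 = 238.75
  light-blue: 955 × 2/4 = 477.5
  white: 955 × 1/4 = 238.75
χ² = Σ (O − E)² / E
  dark-blue: (253 − 238.75)² / 238.75 = 0.8505
  light-blue: (465 − 477.5)² / 477.5 = 0.3272
  white: (237 − 238.75)² / 238.75 = 0.0128
χ² = 0.8505 + 0.3272 + 0.0128 = 1.1905 ≈ 1.191
Degrees of freedom = 3 − 1 = 2; critical value at α = 0.1 is 4.605.
Since 1.191 < 4.605, we fail to reject the null hypothesis — the data are consistent with the 1:2:1 ratio.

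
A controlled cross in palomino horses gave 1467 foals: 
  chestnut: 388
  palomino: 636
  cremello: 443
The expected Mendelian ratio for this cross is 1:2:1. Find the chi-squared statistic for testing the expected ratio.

Total ratio parts = 4. Expected numbers out of 1467:
  chestnut: 1467 × 1/4 = 366.75
  palomino: 1467 × 2/4 = 733.5
  cremello: 1467 × 1/4 = 366.75
χ² = Σ (O − E)² / E
  chestnut: (388 − 366.75)² / 366.75 = 1.2313
  palomino: (636 − 733.5)² / 733.5 = 12.9601
  cremello: (443 − 366.75)² / 366.75 = 15.8529
χ² = 1.2313 + 12.9601 + 15.8529 = 30.0443 ≈ 30.044

30.044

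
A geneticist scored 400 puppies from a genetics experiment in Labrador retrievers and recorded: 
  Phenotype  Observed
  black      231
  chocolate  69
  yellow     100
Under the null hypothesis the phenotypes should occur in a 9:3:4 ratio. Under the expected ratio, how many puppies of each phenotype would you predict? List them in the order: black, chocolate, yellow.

225, 75, 100

Expected counts for N = 400 under a 9:3:4 ratio (total parts = 16):
  black: 400 × 9/16 = 225
  chocolate: 400 × 3/16 = 75
  yellow: 400 × 4/16 = 100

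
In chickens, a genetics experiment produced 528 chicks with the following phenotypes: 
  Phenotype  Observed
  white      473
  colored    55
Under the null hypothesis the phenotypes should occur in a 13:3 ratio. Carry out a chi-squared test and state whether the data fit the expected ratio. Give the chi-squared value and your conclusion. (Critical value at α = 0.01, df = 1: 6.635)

24.068; not consistent

The 13:3 ratio has 16 parts, so with N = 528 the expected counts are:
  white: 528 × 13/16 = 429
  colored: 528 × 3/16 = 99
χ² = Σ (O − E)² / E
  white: (473 − 429)² / 429 = 4.5128
  colored: (55 − 99)² / 99 = 19.5556
χ² = 4.5128 + 19.5556 = 24.0684 ≈ 24.068
Degrees of freedom = 2 − 1 = 1; critical value at α = 0.01 is 6.635.
Since 24.068 > 6.635, we reject the null hypothesis — the data do not fit the 13:3 ratio.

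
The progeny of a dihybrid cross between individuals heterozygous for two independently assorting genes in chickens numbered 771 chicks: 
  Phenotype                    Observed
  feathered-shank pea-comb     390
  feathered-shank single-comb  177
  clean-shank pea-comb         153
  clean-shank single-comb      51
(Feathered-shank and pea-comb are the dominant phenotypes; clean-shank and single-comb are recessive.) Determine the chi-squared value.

A dihybrid F₂ with independent assortment and complete dominance at both loci gives a 9:3:3:1 phenotypic ratio.
Expected counts for N = 771 under a 9:3:3:1 ratio (total parts = 16):
  feathered-shank pea-comb: 771 × 9/16 = 433.6875
  feathered-shank single-comb: 771 × 3/16 = 144.5625
  clean-shank pea-comb: 771 × 3/16 = 144.5625
  clean-shank single-comb: 771 × 1/16 = 48.1875
χ² = Σ (O − E)² / E
  feathered-shank pea-comb: (390 − 433.6875)² / 433.6875 = 4.4009
  feathered-shank single-comb: (177 − 144.5625)² / 144.5625 = 7.2785
  clean-shank pea-comb: (153 − 144.5625)² / 144.5625 = 0.4925
  clean-shank single-comb: (51 − 48.1875)² / 48.1875 = 0.1642
χ² = 4.4009 + 7.2785 + 0.4925 + 0.1642 = 12.3361 ≈ 12.336

12.336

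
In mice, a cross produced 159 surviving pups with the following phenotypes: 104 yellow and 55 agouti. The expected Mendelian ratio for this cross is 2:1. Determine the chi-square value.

0.113

Expected counts for N = 159 under a 2:1 ratio (total parts = 3):
  yellow: 159 × 2/3 = 106
  agouti: 159 × 1/3 = 53
χ² = Σ (O − E)² / E
  yellow: (104 − 106)² / 106 = 0.0377
  agouti: (55 − 53)² / 53 = 0.0755
χ² = 0.0377 + 0.0755 = 0.1132 ≈ 0.113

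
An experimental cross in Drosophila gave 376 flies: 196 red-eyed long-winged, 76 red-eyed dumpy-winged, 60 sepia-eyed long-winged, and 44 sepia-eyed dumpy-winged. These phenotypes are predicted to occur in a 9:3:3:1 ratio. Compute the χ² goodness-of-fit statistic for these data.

21.012

Expected counts for N = 376 under a 9:3:3:1 ratio (total parts = 16):
  red-eyed long-winged: 376 × 9/16 = 211.5
  red-eyed dumpy-winged: 376 × 3/16 = 70.5
  sepia-eyed long-winged: 376 × 3/16 = 70.5
  sepia-eyed dumpy-winged: 376 × 1/16 = 23.5
χ² = Σ (O − E)² / E
  red-eyed long-winged: (196 − 211.5)² / 211.5 = 1.1359
  red-eyed dumpy-winged: (76 − 70.5)² / 70.5 = 0.4291
  sepia-eyed long-winged: (60 − 70.5)² / 70.5 = 1.5638
  sepia-eyed dumpy-winged: (44 − 23.5)² / 23.5 = 17.8830
χ² = 1.1359 + 0.4291 + 1.5638 + 17.8830 = 21.0118 ≈ 21.012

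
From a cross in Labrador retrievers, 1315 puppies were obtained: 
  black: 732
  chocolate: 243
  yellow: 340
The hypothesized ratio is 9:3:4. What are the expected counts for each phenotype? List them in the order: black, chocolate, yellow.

Expected counts for N = 1315 under a 9:3:4 ratio (total parts = 16):
  black: 1315 × 9/16 = 739.6875
  chocolate: 1315 × 3/16 = 246.5625
  yellow: 1315 × 4/16 = 328.75

739.6875, 246.5625, 328.75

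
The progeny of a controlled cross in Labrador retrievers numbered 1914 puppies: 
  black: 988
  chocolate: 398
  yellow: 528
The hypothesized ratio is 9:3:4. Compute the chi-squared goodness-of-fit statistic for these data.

16.682

Under the 9:3:4 hypothesis (Σ ratio = 16, N = 1914):
  black: 1914 × 9/16 = 1076.625
  chocolate: 1914 × 3/16 = 358.875
  yellow: 1914 × 4/16 = 478.5
χ² = Σ (O − E)² / E
  black: (988 − 1076.625)² / 1076.625 = 7.2954
  chocolate: (398 − 358.875)² / 358.875 = 4.2655
  yellow: (528 − 478.5)² / 478.5 = 5.1207
χ² = 7.2954 + 4.2655 + 5.1207 = 16.6816 ≈ 16.682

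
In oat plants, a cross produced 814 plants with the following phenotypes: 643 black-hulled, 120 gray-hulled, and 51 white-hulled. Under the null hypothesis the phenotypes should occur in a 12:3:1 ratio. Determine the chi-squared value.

8.704

Expected counts for N = 814 under a 12:3:1 ratio (total parts = 16):
  black-hulled: 814 × 12/16 = 610.5
  gray-hulled: 814 × 3/16 = 152.625
  white-hulled: 814 × 1/16 = 50.875
χ² = Σ (O − E)² / E
  black-hulled: (643 − 610.5)² / 610.5 = 1.7301
  gray-hulled: (120 − 152.625)² / 152.625 = 6.9739
  white-hulled: (51 − 50.875)² / 50.875 = 0.0003
χ² = 1.7301 + 6.9739 + 0.0003 = 8.7043 ≈ 8.704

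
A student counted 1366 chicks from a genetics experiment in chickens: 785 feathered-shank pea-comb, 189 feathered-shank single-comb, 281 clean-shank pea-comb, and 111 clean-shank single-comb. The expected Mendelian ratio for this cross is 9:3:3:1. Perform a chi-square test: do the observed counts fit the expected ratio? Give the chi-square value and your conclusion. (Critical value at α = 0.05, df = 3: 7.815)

28.059; not consistent

The 9:3:3:1 ratio has 16 parts, so with N = 1366 the expected counts are:
  feathered-shank pea-comb: 1366 × 9/16 = 768.375
  feathered-shank single-comb: 1366 × 3/16 = 256.125
  clean-shank pea-comb: 1366 × 3/16 = 256.125
  clean-shank single-comb: 1366 × 1/16 = 85.375
χ² = Σ (O − E)² / E
  feathered-shank pea-comb: (785 − 768.375)² / 768.375 = 0.3597
  feathered-shank single-comb: (189 − 256.125)² / 256.125 = 17.5921
  clean-shank pea-comb: (281 − 256.125)² / 256.125 = 2.4159
  clean-shank single-comb: (111 − 85.375)² / 85.375 = 7.6913
χ² = 0.3597 + 17.5921 + 2.4159 + 7.6913 = 28.059
Degrees of freedom = 4 − 1 = 3; critical value at α = 0.05 is 7.815.
Since 28.059 > 7.815, we reject the null hypothesis — the data do not fit the 9:3:3:1 ratio.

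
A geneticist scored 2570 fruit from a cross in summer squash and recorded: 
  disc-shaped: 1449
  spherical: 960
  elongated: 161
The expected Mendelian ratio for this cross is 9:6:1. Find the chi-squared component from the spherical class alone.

The 9:6:1 ratio has 16 parts, so with N = 2570 the expected counts are:
  disc-shaped: 2570 × 9/16 = 1445.625
  spherical: 2570 × 6/16 = 963.75
  elongated: 2570 × 1/16 = 160.625
Contribution of spherical: (960 − 963.75)² / 963.75 = 0.0146

0.015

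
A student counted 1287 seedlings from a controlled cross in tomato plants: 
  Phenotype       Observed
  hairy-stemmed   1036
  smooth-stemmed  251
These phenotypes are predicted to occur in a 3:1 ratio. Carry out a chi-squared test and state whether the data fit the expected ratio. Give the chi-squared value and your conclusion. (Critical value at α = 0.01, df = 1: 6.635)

20.743; not consistent

Under the 3:1 hypothesis (Σ ratio = 4, N = 1287):
  hairy-stemmed: 1287 × 3/4 = 965.25
  smooth-stemmed: 1287 × 1/4 = 321.75
χ² = Σ (O − E)² / E
  hairy-stemmed: (1036 − 965.25)² / 965.25 = 5.1858
  smooth-stemmed: (251 − 321.75)² / 321.75 = 15.5573
χ² = 5.1858 + 15.5573 = 20.7431 ≈ 20.743
Degrees of freedom = 2 − 1 = 1; critical value at α = 0.01 is 6.635.
Since 20.743 > 6.635, we reject the null hypothesis — the data do not fit the 3:1 ratio.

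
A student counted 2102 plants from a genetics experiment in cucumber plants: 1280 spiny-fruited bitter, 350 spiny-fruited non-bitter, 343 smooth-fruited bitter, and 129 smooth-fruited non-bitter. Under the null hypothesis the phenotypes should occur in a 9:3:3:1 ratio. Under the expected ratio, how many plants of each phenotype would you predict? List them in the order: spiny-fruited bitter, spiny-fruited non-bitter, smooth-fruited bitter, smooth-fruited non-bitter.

1182.375, 394.125, 394.125, 131.375

Total ratio parts = 16. Expected numbers out of 2102:
  spiny-fruited bitter: 2102 × 9/16 = 1182.375
  spiny-fruited non-bitter: 2102 × 3/16 = 394.125
  smooth-fruited bitter: 2102 × 3/16 = 394.125
  smooth-fruited non-bitter: 2102 × 1/16 = 131.375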